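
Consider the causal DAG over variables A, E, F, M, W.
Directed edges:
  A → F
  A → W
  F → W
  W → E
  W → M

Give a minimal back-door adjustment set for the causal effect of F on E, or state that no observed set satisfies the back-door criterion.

desc(F)\{F}={E,M,W}; candidates ⊆ {A}.
size 0: {}; under {} F still reaches {A,E,M,W} ∋ E.
{A}: F⊥E given {A} in G with F→· removed — back-door holds.

F→E: minimal back-door set {A}.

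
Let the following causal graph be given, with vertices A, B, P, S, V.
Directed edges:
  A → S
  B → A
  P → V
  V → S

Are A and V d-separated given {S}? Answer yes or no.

Bayes-Ball from A | {S} reaches {B,P,V}.
V ∈ reach(A|{S}) ⇒ A ⊥̸ V | {S}.

No — A and V are d-connected given {S}.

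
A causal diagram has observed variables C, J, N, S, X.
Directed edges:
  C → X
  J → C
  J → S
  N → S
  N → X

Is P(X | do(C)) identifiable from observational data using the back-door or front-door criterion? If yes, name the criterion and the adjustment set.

desc(C)\{C}={X}; candidates ⊆ {J,N,S}.
∅: C⊥X given ∅ in G with C→· removed — back-door holds.
P(X|do(C)) = P(X|C) — no adjustment needed.

P(X|do(C)): backdoor, adjust for ∅.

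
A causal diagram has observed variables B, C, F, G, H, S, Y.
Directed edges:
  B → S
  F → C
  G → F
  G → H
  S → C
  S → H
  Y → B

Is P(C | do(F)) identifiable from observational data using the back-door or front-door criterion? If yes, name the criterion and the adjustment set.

desc(F)\{F}={C}; candidates ⊆ {B,G,H,S,Y}.
∅: F⊥C given ∅ in G with F→· removed — back-door holds.
P(C|do(F)) = P(C|F) — no adjustment needed.

P(C|do(F)): backdoor, adjust for ∅.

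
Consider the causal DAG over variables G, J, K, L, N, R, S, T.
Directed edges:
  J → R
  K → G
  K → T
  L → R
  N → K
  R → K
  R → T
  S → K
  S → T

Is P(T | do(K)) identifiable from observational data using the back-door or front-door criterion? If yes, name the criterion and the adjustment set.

desc(K)\{K}={G,T}; candidates ⊆ {J,L,N,R,S}.
size 0: {}; under {} K still reaches {J,L,N,R,S,T} ∋ T.
size 1: {J}, {L}, {N} …(+2); under {J} K still reaches {L,N,R,S,T} ∋ T.
{R,S}: K⊥T given {R,S} in G with K→· removed — back-door holds.
P(T|do(K)) = Σ_{R,S} P(T|K,R,S)·P(R,S).

P(T|do(K)): backdoor, adjust for {R, S}.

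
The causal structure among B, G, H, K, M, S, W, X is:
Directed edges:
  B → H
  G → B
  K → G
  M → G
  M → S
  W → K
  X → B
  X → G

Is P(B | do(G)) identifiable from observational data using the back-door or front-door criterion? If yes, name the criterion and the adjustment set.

desc(G)\{G}={B,H}; candidates ⊆ {K,M,S,W,X}.
size 0: {}; under {} G still reaches {B,H,K,M,S,W,X} ∋ B.
{X}: G⊥B given {X} in G with G→· removed — back-door holds.
P(B|do(G)) = Σ_{X} P(B|G,X)·P(X).

P(B|do(G)): backdoor, adjust for {X}.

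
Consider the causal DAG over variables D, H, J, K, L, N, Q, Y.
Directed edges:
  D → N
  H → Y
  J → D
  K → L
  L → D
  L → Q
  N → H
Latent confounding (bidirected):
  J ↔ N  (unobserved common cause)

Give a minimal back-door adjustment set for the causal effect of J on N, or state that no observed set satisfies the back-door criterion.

J→N: no observed back-door set.

desc(J)\{J}={D,H,N,Y}; candidates ⊆ {K,L,Q}.
J↔N: latent back-door arc(s) into J.
size 0: {}; under {} J still reaches {H,N,Y} ∋ N.
size 1: {K}, {L}, {Q}; under {K} J still reaches {H,N,Y} ∋ N.
size 2: {K,L}, {K,Q}, {L,Q}; under {K,L} J still reaches {H,N,Y} ∋ N.
J↔N cannot be blocked by any observed set — no back-door set.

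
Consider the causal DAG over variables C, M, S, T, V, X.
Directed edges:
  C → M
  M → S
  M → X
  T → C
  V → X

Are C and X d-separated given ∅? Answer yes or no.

Bayes-Ball from C | ∅ reaches {M,S,T,X}.
X ∈ reach(C|∅) ⇒ C ⊥̸ X | ∅.

No — C and X are d-connected given ∅.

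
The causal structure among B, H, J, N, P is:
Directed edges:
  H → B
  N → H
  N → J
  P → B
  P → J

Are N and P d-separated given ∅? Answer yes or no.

Bayes-Ball from N | ∅ reaches {B,H,J}.
P ∉ reach(N|∅) ⇒ N ⊥ P | ∅.

Yes — N ⊥ P | ∅.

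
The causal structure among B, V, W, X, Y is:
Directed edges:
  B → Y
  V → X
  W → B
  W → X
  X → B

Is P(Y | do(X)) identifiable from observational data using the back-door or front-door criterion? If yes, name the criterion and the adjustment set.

desc(X)\{X}={B,Y}; candidates ⊆ {V,W}.
size 0: {}; under {} X still reaches {B,V,W,Y} ∋ Y.
{W}: X⊥Y given {W} in G with X→· removed — back-door holds.
P(Y|do(X)) = Σ_{W} P(Y|X,W)·P(W).

P(Y|do(X)): backdoor, adjust for {W}.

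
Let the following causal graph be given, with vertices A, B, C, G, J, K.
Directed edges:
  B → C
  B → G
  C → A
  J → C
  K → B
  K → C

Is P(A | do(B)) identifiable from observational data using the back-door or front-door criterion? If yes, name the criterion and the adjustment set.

desc(B)\{B}={A,C,G}; candidates ⊆ {J,K}.
size 0: {}; under {} B still reaches {A,C,K} ∋ A.
{K}: B⊥A given {K} in G with B→· removed — back-door holds.
P(A|do(B)) = Σ_{K} P(A|B,K)·P(K).

P(A|do(B)): backdoor, adjust for {K}.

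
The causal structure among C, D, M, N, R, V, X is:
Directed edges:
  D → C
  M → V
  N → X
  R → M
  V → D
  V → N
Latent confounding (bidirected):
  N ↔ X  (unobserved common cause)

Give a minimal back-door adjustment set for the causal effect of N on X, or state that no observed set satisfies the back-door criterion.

desc(N)\{N}={X}; candidates ⊆ {C,D,M,R,V}.
N↔X: latent back-door arc(s) into N.
size 0: {}; under {} N still reaches {C,D,M,R,V,X} ∋ X.
size 1: {C}, {D}, {M} …(+2); under {C} N still reaches {D,M,R,V,X} ∋ X.
size 2: {C,D}, {C,M}, {C,R} …(+7); under {C,D} N still reaches {M,R,V,X} ∋ X.
N↔X cannot be blocked by any observed set — no back-door set.

N→X: no observed back-door set.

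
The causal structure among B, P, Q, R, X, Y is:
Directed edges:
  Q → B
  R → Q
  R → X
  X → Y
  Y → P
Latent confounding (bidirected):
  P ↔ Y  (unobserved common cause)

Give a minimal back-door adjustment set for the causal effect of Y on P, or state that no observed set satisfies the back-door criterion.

Y→P: no observed back-door set.

desc(Y)\{Y}={P}; candidates ⊆ {B,Q,R,X}.
Y↔P: latent back-door arc(s) into Y.
size 0: {}; under {} Y still reaches {B,P,Q,R,X} ∋ P.
size 1: {B}, {Q}, {R} …(+1); under {B} Y still reaches {P,Q,R,X} ∋ P.
size 2: {B,Q}, {B,R}, {B,X} …(+3); under {B,Q} Y still reaches {P,R,X} ∋ P.
Y↔P cannot be blocked by any observed set — no back-door set.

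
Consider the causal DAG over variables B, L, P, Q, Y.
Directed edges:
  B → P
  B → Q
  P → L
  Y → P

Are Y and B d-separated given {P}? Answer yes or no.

No — Y and B are d-connected given {P}.

Bayes-Ball from Y | {P} reaches {B,Q}.
B ∈ reach(Y|{P}) ⇒ Y ⊥̸ B | {P}.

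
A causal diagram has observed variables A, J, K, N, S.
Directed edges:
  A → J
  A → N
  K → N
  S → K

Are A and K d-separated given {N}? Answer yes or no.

Bayes-Ball from A | {N} reaches {J,K,S}.
K ∈ reach(A|{N}) ⇒ A ⊥̸ K | {N}.

No — A and K are d-connected given {N}.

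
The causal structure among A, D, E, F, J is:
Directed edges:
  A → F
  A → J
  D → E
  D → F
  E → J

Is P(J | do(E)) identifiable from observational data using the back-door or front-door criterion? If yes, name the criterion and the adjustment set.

P(J|do(E)): backdoor, adjust for ∅.

desc(E)\{E}={J}; candidates ⊆ {A,D,F}.
∅: E⊥J given ∅ in G with E→· removed — back-door holds.
P(J|do(E)) = P(J|E) — no adjustment needed.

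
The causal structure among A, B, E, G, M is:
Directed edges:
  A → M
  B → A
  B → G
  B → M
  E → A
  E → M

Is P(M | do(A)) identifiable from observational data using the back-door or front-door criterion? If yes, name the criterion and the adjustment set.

P(M|do(A)): backdoor, adjust for {B, E}.

desc(A)\{A}={M}; candidates ⊆ {B,E,G}.
size 0: {}; under {} A still reaches {B,E,G,M} ∋ M.
size 1: {B}, {E}, {G}; under {B} A still reaches {E,M} ∋ M.
{B,E}: A⊥M given {B,E} in G with A→· removed — back-door holds.
P(M|do(A)) = Σ_{B,E} P(M|A,B,E)·P(B,E).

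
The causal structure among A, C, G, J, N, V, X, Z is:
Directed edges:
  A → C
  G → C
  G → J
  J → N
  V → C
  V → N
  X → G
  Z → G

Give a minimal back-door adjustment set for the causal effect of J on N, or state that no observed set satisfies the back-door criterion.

desc(J)\{J}={N}; candidates ⊆ {A,C,G,V,X,Z}.
∅: J⊥N given ∅ in G with J→· removed — back-door holds.

J→N: minimal back-door set ∅.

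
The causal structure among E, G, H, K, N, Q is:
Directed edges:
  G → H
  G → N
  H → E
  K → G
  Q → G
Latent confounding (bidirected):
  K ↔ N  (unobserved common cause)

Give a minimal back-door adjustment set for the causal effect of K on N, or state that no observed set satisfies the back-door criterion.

desc(K)\{K}={E,G,H,N}; candidates ⊆ {Q}.
K↔N: latent back-door arc(s) into K.
size 0: {}; under {} K still reaches {N} ∋ N.
size 1: {Q}; under {Q} K still reaches {N} ∋ N.
K↔N cannot be blocked by any observed set — no back-door set.

K→N: no observed back-door set.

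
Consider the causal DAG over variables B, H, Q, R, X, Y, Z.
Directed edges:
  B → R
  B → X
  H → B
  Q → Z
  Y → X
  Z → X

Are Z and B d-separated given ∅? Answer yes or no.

Bayes-Ball from Z | ∅ reaches {Q,X}.
B ∉ reach(Z|∅) ⇒ Z ⊥ B | ∅.

Yes — Z ⊥ B | ∅.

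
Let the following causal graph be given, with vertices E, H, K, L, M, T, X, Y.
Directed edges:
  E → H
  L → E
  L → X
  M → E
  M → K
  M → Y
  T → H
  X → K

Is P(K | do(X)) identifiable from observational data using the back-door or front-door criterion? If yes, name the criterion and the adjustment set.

desc(X)\{X}={K}; candidates ⊆ {E,H,L,M,T,Y}.
∅: X⊥K given ∅ in G with X→· removed — back-door holds.
P(K|do(X)) = P(K|X) — no adjustment needed.

P(K|do(X)): backdoor, adjust for ∅.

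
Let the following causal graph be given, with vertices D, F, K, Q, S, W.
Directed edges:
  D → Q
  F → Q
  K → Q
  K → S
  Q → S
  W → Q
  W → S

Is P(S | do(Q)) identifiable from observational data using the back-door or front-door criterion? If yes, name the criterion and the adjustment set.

desc(Q)\{Q}={S}; candidates ⊆ {D,F,K,W}.
size 0: {}; under {} Q still reaches {D,F,K,S,W} ∋ S.
size 1: {D}, {F}, {K} …(+1); under {D} Q still reaches {F,K,S,W} ∋ S.
{K,W}: Q⊥S given {K,W} in G with Q→· removed — back-door holds.
P(S|do(Q)) = Σ_{K,W} P(S|Q,K,W)·P(K,W).

P(S|do(Q)): backdoor, adjust for {K, W}.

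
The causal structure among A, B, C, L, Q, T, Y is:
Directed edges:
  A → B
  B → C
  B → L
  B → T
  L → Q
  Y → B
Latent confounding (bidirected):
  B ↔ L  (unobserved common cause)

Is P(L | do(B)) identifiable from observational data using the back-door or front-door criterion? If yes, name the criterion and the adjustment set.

desc(B)\{B}={C,L,Q,T}; candidates ⊆ {A,Y}.
B↔L: latent back-door arc(s) into B.
size 0: {}; under {} B still reaches {A,L,Q,Y} ∋ L.
size 1: {A}, {Y}; under {A} B still reaches {L,Q,Y} ∋ L.
size 2: {A,Y}; under {A,Y} B still reaches {L,Q} ∋ L.
B↔L cannot be blocked by any observed set — no back-door set.
No mediator lies on a directed B→…→L path.
Neither criterion identifies P(L|do(B)) in this graph.

P(L|do(B)): not identifiable (no BD/FD set).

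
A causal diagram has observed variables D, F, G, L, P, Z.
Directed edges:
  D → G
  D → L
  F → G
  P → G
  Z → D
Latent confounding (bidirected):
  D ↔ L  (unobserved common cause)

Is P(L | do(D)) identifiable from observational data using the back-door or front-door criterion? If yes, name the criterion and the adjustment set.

P(L|do(D)): not identifiable (no BD/FD set).

desc(D)\{D}={G,L}; candidates ⊆ {F,P,Z}.
D↔L: latent back-door arc(s) into D.
size 0: {}; under {} D still reaches {L,Z} ∋ L.
size 1: {F}, {P}, {Z}; under {F} D still reaches {L,Z} ∋ L.
size 2: {F,P}, {F,Z}, {P,Z}; under {F,P} D still reaches {L,Z} ∋ L.
D↔L cannot be blocked by any observed set — no back-door set.
No mediator lies on a directed D→…→L path.
Neither criterion identifies P(L|do(D)) in this graph.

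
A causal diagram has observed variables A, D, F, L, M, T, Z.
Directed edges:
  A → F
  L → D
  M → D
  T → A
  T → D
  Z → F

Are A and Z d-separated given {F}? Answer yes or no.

No — A and Z are d-connected given {F}.

Bayes-Ball from A | {F} reaches {D,T,Z}.
Z ∈ reach(A|{F}) ⇒ A ⊥̸ Z | {F}.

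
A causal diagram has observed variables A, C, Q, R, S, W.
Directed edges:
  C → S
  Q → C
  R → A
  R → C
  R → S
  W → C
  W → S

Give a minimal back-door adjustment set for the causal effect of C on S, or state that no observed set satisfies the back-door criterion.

C→S: minimal back-door set {R, W}.

desc(C)\{C}={S}; candidates ⊆ {A,Q,R,W}.
size 0: {}; under {} C still reaches {A,Q,R,S,W} ∋ S.
size 1: {A}, {Q}, {R} …(+1); under {A} C still reaches {Q,R,S,W} ∋ S.
{R,W}: C⊥S given {R,W} in G with C→· removed — back-door holds.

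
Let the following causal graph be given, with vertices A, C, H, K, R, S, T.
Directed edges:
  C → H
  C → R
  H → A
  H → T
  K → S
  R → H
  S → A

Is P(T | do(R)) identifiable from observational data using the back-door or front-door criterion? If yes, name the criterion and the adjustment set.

desc(R)\{R}={A,H,T}; candidates ⊆ {C,K,S}.
size 0: {}; under {} R still reaches {A,C,H,T} ∋ T.
{C}: R⊥T given {C} in G with R→· removed — back-door holds.
P(T|do(R)) = Σ_{C} P(T|R,C)·P(C).

P(T|do(R)): backdoor, adjust for {C}.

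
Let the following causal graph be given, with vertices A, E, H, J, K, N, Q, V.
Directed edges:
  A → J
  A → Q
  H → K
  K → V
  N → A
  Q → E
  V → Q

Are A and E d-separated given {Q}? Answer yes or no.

Yes — A ⊥ E | {Q}.

Bayes-Ball from A | {Q} reaches {H,J,K,N,V}.
E ∉ reach(A|{Q}) ⇒ A ⊥ E | {Q}.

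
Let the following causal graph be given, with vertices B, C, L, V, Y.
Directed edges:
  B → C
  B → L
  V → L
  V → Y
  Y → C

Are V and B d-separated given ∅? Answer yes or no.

Yes — V ⊥ B | ∅.

Bayes-Ball from V | ∅ reaches {C,L,Y}.
B ∉ reach(V|∅) ⇒ V ⊥ B | ∅.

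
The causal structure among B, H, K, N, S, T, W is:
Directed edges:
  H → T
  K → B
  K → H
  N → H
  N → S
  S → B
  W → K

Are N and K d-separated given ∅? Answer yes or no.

Bayes-Ball from N | ∅ reaches {B,H,S,T}.
K ∉ reach(N|∅) ⇒ N ⊥ K | ∅.

Yes — N ⊥ K | ∅.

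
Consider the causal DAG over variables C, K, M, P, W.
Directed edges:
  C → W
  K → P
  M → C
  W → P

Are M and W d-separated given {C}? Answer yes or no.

Bayes-Ball from M | {C} reaches ∅.
W ∉ reach(M|{C}) ⇒ M ⊥ W | {C}.

Yes — M ⊥ W | {C}.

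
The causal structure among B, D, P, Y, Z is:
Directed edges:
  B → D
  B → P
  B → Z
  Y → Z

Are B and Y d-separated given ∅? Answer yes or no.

Yes — B ⊥ Y | ∅.

Bayes-Ball from B | ∅ reaches {D,P,Z}.
Y ∉ reach(B|∅) ⇒ B ⊥ Y | ∅.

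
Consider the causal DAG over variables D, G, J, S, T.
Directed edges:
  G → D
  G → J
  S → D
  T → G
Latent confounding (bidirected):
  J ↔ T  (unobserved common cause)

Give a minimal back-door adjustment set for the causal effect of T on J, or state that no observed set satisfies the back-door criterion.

desc(T)\{T}={D,G,J}; candidates ⊆ {S}.
T↔J: latent back-door arc(s) into T.
size 0: {}; under {} T still reaches {J} ∋ J.
size 1: {S}; under {S} T still reaches {J} ∋ J.
T↔J cannot be blocked by any observed set — no back-door set.

T→J: no observed back-door set.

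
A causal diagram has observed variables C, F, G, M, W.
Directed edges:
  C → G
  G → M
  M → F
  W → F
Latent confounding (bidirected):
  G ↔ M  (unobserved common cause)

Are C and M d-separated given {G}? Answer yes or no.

No — C and M are d-connected given {G}.

Bayes-Ball from C | {G} reaches {F,M}.
M ∈ reach(C|{G}) ⇒ C ⊥̸ M | {G}.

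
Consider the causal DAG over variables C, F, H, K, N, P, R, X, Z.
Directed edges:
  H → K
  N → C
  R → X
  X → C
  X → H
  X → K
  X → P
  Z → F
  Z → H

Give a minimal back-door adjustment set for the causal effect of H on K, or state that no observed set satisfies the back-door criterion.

desc(H)\{H}={K}; candidates ⊆ {C,F,N,P,R,X,Z}.
size 0: {}; under {} H still reaches {C,F,K,P,R,X,Z} ∋ K.
{X}: H⊥K given {X} in G with H→· removed — back-door holds.

H→K: minimal back-door set {X}.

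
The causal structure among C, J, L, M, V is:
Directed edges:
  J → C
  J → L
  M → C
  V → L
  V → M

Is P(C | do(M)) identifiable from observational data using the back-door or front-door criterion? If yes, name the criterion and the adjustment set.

P(C|do(M)): backdoor, adjust for ∅.

desc(M)\{M}={C}; candidates ⊆ {J,L,V}.
∅: M⊥C given ∅ in G with M→· removed — back-door holds.
P(C|do(M)) = P(C|M) — no adjustment needed.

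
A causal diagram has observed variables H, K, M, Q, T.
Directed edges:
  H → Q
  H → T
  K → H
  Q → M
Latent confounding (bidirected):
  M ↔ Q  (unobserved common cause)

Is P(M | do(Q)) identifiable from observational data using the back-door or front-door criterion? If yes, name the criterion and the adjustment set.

desc(Q)\{Q}={M}; candidates ⊆ {H,K,T}.
Q↔M: latent back-door arc(s) into Q.
size 0: {}; under {} Q still reaches {H,K,M,T} ∋ M.
size 1: {H}, {K}, {T}; under {H} Q still reaches {M} ∋ M.
size 2: {H,K}, {H,T}, {K,T}; under {H,K} Q still reaches {M} ∋ M.
Q↔M cannot be blocked by any observed set — no back-door set.
No mediator lies on a directed Q→…→M path.
Neither criterion identifies P(M|do(Q)) in this graph.

P(M|do(Q)): not identifiable (no BD/FD set).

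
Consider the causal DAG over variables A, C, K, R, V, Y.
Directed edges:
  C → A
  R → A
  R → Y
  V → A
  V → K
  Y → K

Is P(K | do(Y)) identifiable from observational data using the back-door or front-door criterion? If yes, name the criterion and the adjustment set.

P(K|do(Y)): backdoor, adjust for ∅.

desc(Y)\{Y}={K}; candidates ⊆ {A,C,R,V}.
∅: Y⊥K given ∅ in G with Y→· removed — back-door holds.
P(K|do(Y)) = P(K|Y) — no adjustment needed.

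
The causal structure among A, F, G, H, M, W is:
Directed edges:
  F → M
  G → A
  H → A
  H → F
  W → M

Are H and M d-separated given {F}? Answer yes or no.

Yes — H ⊥ M | {F}.

Bayes-Ball from H | {F} reaches {A}.
M ∉ reach(H|{F}) ⇒ H ⊥ M | {F}.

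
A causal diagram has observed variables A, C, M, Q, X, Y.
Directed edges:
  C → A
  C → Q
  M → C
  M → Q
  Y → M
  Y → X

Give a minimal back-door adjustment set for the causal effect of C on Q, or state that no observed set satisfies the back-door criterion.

C→Q: minimal back-door set {M}.

desc(C)\{C}={A,Q}; candidates ⊆ {M,X,Y}.
size 0: {}; under {} C still reaches {M,Q,X,Y} ∋ Q.
{M}: C⊥Q given {M} in G with C→· removed — back-door holds.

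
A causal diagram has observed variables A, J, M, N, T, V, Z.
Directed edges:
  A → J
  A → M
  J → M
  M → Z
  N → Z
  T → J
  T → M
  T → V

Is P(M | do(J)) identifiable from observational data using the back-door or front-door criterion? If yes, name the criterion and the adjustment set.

P(M|do(J)): backdoor, adjust for {A, T}.

desc(J)\{J}={M,Z}; candidates ⊆ {A,N,T,V}.
size 0: {}; under {} J still reaches {A,M,T,V,Z} ∋ M.
size 1: {A}, {N}, {T} …(+1); under {A} J still reaches {M,T,V,Z} ∋ M.
{A,T}: J⊥M given {A,T} in G with J→· removed — back-door holds.
P(M|do(J)) = Σ_{A,T} P(M|J,A,T)·P(A,T).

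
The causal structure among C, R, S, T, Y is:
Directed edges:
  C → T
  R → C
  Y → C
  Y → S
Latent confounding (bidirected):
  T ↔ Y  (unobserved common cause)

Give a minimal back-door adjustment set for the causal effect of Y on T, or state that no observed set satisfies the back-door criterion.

desc(Y)\{Y}={C,S,T}; candidates ⊆ {R}.
Y↔T: latent back-door arc(s) into Y.
size 0: {}; under {} Y still reaches {T} ∋ T.
size 1: {R}; under {R} Y still reaches {T} ∋ T.
Y↔T cannot be blocked by any observed set — no back-door set.

Y→T: no observed back-door set.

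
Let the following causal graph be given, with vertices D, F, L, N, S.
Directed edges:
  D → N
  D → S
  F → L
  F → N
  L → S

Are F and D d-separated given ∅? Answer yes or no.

Yes — F ⊥ D | ∅.

Bayes-Ball from F | ∅ reaches {L,N,S}.
D ∉ reach(F|∅) ⇒ F ⊥ D | ∅.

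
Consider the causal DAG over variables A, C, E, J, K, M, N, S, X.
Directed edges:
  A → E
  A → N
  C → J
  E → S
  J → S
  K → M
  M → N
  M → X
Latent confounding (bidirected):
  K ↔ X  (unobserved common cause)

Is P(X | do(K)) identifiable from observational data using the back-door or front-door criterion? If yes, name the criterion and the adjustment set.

desc(K)\{K}={M,N,X}; candidates ⊆ {A,C,E,J,S}.
K↔X: latent back-door arc(s) into K.
size 0: {}; under {} K still reaches {X} ∋ X.
size 1: {A}, {C}, {E} …(+2); under {A} K still reaches {X} ∋ X.
size 2: {A,C}, {A,E}, {A,J} …(+7); under {A,C} K still reaches {X} ∋ X.
K↔X cannot be blocked by any observed set — no back-door set.
{M}: (i) intercepts every directed K→X path; (ii) no back-door K→{M}; (iii) {K} blocks every back-door {M}→X. Front-door holds.
P(X|do(K)) = Σ_{M} P(M|K) Σ_{K'} P(X|M,K')P(K').

P(X|do(K)): frontdoor, adjust for {M}.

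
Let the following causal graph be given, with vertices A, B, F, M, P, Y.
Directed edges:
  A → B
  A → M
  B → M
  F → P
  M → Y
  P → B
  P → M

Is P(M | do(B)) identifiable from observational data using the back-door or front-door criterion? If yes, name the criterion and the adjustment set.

desc(B)\{B}={M,Y}; candidates ⊆ {A,F,P}.
size 0: {}; under {} B still reaches {A,F,M,P,Y} ∋ M.
size 1: {A}, {F}, {P}; under {A} B still reaches {F,M,P,Y} ∋ M.
{A,P}: B⊥M given {A,P} in G with B→· removed — back-door holds.
P(M|do(B)) = Σ_{A,P} P(M|B,A,P)·P(A,P).

P(M|do(B)): backdoor, adjust for {A, P}.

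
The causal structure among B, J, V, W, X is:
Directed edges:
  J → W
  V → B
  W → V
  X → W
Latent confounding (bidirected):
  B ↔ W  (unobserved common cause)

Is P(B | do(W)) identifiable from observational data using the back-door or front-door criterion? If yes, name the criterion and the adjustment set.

desc(W)\{W}={B,V}; candidates ⊆ {J,X}.
W↔B: latent back-door arc(s) into W.
size 0: {}; under {} W still reaches {B,J,X} ∋ B.
size 1: {J}, {X}; under {J} W still reaches {B,X} ∋ B.
size 2: {J,X}; under {J,X} W still reaches {B} ∋ B.
W↔B cannot be blocked by any observed set — no back-door set.
{V}: (i) intercepts every directed W→B path; (ii) no back-door W→{V}; (iii) {W} blocks every back-door {V}→B. Front-door holds.
P(B|do(W)) = Σ_{V} P(V|W) Σ_{W'} P(B|V,W')P(W').

P(B|do(W)): frontdoor, adjust for {V}.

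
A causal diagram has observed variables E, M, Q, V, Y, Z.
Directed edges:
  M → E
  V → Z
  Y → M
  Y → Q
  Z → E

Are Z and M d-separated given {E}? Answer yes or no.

No — Z and M are d-connected given {E}.

Bayes-Ball from Z | {E} reaches {M,Q,V,Y}.
M ∈ reach(Z|{E}) ⇒ Z ⊥̸ M | {E}.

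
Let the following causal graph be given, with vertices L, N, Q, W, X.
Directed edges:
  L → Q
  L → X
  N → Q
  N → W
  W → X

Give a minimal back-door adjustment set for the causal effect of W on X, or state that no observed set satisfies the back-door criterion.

W→X: minimal back-door set ∅.

desc(W)\{W}={X}; candidates ⊆ {L,N,Q}.
∅: W⊥X given ∅ in G with W→· removed — back-door holds.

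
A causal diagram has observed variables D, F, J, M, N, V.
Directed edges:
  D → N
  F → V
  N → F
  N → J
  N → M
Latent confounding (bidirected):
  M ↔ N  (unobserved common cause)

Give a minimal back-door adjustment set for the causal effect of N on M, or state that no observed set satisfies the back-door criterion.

N→M: no observed back-door set.

desc(N)\{N}={F,J,M,V}; candidates ⊆ {D}.
N↔M: latent back-door arc(s) into N.
size 0: {}; under {} N still reaches {D,M} ∋ M.
size 1: {D}; under {D} N still reaches {M} ∋ M.
N↔M cannot be blocked by any observed set — no back-door set.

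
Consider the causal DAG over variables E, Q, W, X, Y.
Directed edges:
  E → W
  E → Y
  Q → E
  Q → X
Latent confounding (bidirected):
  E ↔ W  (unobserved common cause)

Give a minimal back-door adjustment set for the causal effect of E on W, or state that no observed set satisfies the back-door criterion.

E→W: no observed back-door set.

desc(E)\{E}={W,Y}; candidates ⊆ {Q,X}.
E↔W: latent back-door arc(s) into E.
size 0: {}; under {} E still reaches {Q,W,X} ∋ W.
size 1: {Q}, {X}; under {Q} E still reaches {W} ∋ W.
size 2: {Q,X}; under {Q,X} E still reaches {W} ∋ W.
E↔W cannot be blocked by any observed set — no back-door set.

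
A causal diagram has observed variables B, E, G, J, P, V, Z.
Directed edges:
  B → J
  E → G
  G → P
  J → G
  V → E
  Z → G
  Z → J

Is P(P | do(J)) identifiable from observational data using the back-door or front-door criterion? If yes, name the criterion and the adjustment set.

desc(J)\{J}={G,P}; candidates ⊆ {B,E,V,Z}.
size 0: {}; under {} J still reaches {B,G,P,Z} ∋ P.
{Z}: J⊥P given {Z} in G with J→· removed — back-door holds.
P(P|do(J)) = Σ_{Z} P(P|J,Z)·P(Z).

P(P|do(J)): backdoor, adjust for {Z}.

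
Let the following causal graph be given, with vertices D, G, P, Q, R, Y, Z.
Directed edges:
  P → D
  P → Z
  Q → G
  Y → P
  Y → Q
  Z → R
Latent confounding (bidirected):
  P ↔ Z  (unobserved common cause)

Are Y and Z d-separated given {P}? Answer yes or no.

No — Y and Z are d-connected given {P}.

Bayes-Ball from Y | {P} reaches {G,Q,R,Z}.
Z ∈ reach(Y|{P}) ⇒ Y ⊥̸ Z | {P}.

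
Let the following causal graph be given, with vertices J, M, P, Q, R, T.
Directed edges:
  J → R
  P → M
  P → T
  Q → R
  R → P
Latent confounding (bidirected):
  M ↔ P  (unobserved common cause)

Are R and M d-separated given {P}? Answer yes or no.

No — R and M are d-connected given {P}.

Bayes-Ball from R | {P} reaches {J,M,Q}.
M ∈ reach(R|{P}) ⇒ R ⊥̸ M | {P}.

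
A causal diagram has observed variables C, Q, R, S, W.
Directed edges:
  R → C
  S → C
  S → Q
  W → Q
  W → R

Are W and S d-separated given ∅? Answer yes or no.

Yes — W ⊥ S | ∅.

Bayes-Ball from W | ∅ reaches {C,Q,R}.
S ∉ reach(W|∅) ⇒ W ⊥ S | ∅.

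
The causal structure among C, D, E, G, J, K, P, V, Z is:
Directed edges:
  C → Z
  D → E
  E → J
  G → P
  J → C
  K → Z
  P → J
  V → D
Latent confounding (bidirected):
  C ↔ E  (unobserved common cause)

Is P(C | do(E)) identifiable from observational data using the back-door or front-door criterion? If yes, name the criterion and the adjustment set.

desc(E)\{E}={C,J,Z}; candidates ⊆ {D,G,K,P,V}.
E↔C: latent back-door arc(s) into E.
size 0: {}; under {} E still reaches {C,D,V,Z} ∋ C.
size 1: {D}, {G}, {K} …(+2); under {D} E still reaches {C,Z} ∋ C.
size 2: {D,G}, {D,K}, {D,P} …(+7); under {D,G} E still reaches {C,Z} ∋ C.
E↔C cannot be blocked by any observed set — no back-door set.
{J}: (i) intercepts every directed E→C path; (ii) no back-door E→{J}; (iii) {E} blocks every back-door {J}→C. Front-door holds.
P(C|do(E)) = Σ_{J} P(J|E) Σ_{E'} P(C|J,E')P(E').

P(C|do(E)): frontdoor, adjust for {J}.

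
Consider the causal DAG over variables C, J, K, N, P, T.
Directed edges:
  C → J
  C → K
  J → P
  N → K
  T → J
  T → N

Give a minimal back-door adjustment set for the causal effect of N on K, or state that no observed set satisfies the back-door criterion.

desc(N)\{N}={K}; candidates ⊆ {C,J,P,T}.
∅: N⊥K given ∅ in G with N→· removed — back-door holds.

N→K: minimal back-door set ∅.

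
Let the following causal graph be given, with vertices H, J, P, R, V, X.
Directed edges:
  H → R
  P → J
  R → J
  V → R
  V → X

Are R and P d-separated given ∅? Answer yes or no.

Bayes-Ball from R | ∅ reaches {H,J,V,X}.
P ∉ reach(R|∅) ⇒ R ⊥ P | ∅.

Yes — R ⊥ P | ∅.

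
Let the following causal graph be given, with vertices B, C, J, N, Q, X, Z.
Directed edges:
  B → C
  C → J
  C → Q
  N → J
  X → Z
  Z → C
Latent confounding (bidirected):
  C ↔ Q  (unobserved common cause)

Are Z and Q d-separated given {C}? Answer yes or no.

No — Z and Q are d-connected given {C}.

Bayes-Ball from Z | {C} reaches {B,Q,X}.
Q ∈ reach(Z|{C}) ⇒ Z ⊥̸ Q | {C}.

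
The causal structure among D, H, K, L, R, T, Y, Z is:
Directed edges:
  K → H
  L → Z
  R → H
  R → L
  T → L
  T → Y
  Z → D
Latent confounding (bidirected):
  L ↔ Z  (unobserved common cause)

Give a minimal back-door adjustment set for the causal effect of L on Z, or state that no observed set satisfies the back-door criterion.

L→Z: no observed back-door set.

desc(L)\{L}={D,Z}; candidates ⊆ {H,K,R,T,Y}.
L↔Z: latent back-door arc(s) into L.
size 0: {}; under {} L still reaches {D,H,R,T,Y,Z} ∋ Z.
size 1: {H}, {K}, {R} …(+2); under {H} L still reaches {D,K,R,T,Y,Z} ∋ Z.
size 2: {H,K}, {H,R}, {H,T} …(+7); under {H,K} L still reaches {D,R,T,Y,Z} ∋ Z.
L↔Z cannot be blocked by any observed set — no back-door set.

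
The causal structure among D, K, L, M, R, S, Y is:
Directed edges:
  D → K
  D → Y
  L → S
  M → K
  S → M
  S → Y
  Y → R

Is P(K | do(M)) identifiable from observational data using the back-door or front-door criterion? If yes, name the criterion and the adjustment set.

P(K|do(M)): backdoor, adjust for ∅.

desc(M)\{M}={K}; candidates ⊆ {D,L,R,S,Y}.
∅: M⊥K given ∅ in G with M→· removed — back-door holds.
P(K|do(M)) = P(K|M) — no adjustment needed.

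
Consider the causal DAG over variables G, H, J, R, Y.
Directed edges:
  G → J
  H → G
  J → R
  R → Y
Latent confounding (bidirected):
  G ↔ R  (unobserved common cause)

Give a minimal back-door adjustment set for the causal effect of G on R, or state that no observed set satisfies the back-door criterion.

G→R: no observed back-door set.

desc(G)\{G}={J,R,Y}; candidates ⊆ {H}.
G↔R: latent back-door arc(s) into G.
size 0: {}; under {} G still reaches {H,R,Y} ∋ R.
size 1: {H}; under {H} G still reaches {R,Y} ∋ R.
G↔R cannot be blocked by any observed set — no back-door set.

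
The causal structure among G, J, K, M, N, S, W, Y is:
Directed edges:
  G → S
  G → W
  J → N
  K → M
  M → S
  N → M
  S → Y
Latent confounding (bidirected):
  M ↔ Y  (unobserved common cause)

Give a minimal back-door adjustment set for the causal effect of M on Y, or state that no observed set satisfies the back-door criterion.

desc(M)\{M}={S,Y}; candidates ⊆ {G,J,K,N,W}.
M↔Y: latent back-door arc(s) into M.
size 0: {}; under {} M still reaches {J,K,N,Y} ∋ Y.
size 1: {G}, {J}, {K} …(+2); under {G} M still reaches {J,K,N,Y} ∋ Y.
size 2: {G,J}, {G,K}, {G,N} …(+7); under {G,J} M still reaches {K,N,Y} ∋ Y.
M↔Y cannot be blocked by any observed set — no back-door set.

M→Y: no observed back-door set.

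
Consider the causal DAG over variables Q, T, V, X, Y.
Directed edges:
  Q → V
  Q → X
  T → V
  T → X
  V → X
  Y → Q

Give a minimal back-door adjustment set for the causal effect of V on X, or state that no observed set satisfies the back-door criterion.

V→X: minimal back-door set {Q, T}.

desc(V)\{V}={X}; candidates ⊆ {Q,T,Y}.
size 0: {}; under {} V still reaches {Q,T,X,Y} ∋ X.
size 1: {Q}, {T}, {Y}; under {Q} V still reaches {T,X} ∋ X.
{Q,T}: V⊥X given {Q,T} in G with V→· removed — back-door holds.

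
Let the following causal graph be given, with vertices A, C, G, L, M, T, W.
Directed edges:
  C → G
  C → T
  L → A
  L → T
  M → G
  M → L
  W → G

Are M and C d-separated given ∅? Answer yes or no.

Yes — M ⊥ C | ∅.

Bayes-Ball from M | ∅ reaches {A,G,L,T}.
C ∉ reach(M|∅) ⇒ M ⊥ C | ∅.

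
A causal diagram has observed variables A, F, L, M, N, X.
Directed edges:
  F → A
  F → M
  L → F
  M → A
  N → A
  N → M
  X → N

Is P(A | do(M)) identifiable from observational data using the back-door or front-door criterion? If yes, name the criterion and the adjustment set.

P(A|do(M)): backdoor, adjust for {F, N}.

desc(M)\{M}={A}; candidates ⊆ {F,L,N,X}.
size 0: {}; under {} M still reaches {A,F,L,N,X} ∋ A.
size 1: {F}, {L}, {N} …(+1); under {F} M still reaches {A,N,X} ∋ A.
{F,N}: M⊥A given {F,N} in G with M→· removed — back-door holds.
P(A|do(M)) = Σ_{F,N} P(A|M,F,N)·P(F,N).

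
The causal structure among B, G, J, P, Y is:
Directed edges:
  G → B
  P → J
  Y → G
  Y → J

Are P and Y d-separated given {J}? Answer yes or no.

No — P and Y are d-connected given {J}.

Bayes-Ball from P | {J} reaches {B,G,Y}.
Y ∈ reach(P|{J}) ⇒ P ⊥̸ Y | {J}.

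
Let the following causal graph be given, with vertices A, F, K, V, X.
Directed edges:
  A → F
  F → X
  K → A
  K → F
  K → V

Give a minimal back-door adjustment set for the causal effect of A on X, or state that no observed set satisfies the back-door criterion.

A→X: minimal back-door set {K}.

desc(A)\{A}={F,X}; candidates ⊆ {K,V}.
size 0: {}; under {} A still reaches {F,K,V,X} ∋ X.
{K}: A⊥X given {K} in G with A→· removed — back-door holds.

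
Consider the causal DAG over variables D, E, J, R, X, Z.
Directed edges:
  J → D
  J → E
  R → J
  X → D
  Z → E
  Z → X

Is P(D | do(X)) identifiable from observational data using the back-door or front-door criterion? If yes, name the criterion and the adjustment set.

desc(X)\{X}={D}; candidates ⊆ {E,J,R,Z}.
∅: X⊥D given ∅ in G with X→· removed — back-door holds.
P(D|do(X)) = P(D|X) — no adjustment needed.

P(D|do(X)): backdoor, adjust for ∅.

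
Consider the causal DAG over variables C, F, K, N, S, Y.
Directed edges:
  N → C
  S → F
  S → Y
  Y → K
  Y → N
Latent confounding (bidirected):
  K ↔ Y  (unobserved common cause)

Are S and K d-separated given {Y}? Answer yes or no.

Bayes-Ball from S | {Y} reaches {F,K}.
K ∈ reach(S|{Y}) ⇒ S ⊥̸ K | {Y}.

No — S and K are d-connected given {Y}.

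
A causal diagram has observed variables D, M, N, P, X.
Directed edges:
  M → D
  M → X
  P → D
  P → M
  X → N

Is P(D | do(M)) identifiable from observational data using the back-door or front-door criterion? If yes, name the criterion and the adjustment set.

desc(M)\{M}={D,N,X}; candidates ⊆ {P}.
size 0: {}; under {} M still reaches {D,P} ∋ D.
{P}: M⊥D given {P} in G with M→· removed — back-door holds.
P(D|do(M)) = Σ_{P} P(D|M,P)·P(P).

P(D|do(M)): backdoor, adjust for {P}.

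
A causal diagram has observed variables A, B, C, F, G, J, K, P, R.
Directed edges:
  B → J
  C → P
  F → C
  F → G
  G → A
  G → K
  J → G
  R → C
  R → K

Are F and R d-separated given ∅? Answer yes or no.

Yes — F ⊥ R | ∅.

Bayes-Ball from F | ∅ reaches {A,C,G,K,P}.
R ∉ reach(F|∅) ⇒ F ⊥ R | ∅.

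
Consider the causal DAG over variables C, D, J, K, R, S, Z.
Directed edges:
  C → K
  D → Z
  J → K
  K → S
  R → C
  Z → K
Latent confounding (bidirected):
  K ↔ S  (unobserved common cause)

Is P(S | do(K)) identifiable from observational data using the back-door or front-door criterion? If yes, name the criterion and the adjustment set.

desc(K)\{K}={S}; candidates ⊆ {C,D,J,R,Z}.
K↔S: latent back-door arc(s) into K.
size 0: {}; under {} K still reaches {C,D,J,R,S,Z} ∋ S.
size 1: {C}, {D}, {J} …(+2); under {C} K still reaches {D,J,S,Z} ∋ S.
size 2: {C,D}, {C,J}, {C,R} …(+7); under {C,D} K still reaches {J,S,Z} ∋ S.
K↔S cannot be blocked by any observed set — no back-door set.
No mediator lies on a directed K→…→S path.
Neither criterion identifies P(S|do(K)) in this graph.

P(S|do(K)): not identifiable (no BD/FD set).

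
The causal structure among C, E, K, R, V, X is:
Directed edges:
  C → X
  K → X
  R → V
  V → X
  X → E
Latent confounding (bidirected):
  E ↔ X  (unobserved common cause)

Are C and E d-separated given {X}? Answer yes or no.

Bayes-Ball from C | {X} reaches {E,K,R,V}.
E ∈ reach(C|{X}) ⇒ C ⊥̸ E | {X}.

No — C and E are d-connected given {X}.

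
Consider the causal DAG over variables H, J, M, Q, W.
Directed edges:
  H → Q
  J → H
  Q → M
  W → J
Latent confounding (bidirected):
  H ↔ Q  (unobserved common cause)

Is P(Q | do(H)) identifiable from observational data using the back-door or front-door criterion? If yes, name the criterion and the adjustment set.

P(Q|do(H)): not identifiable (no BD/FD set).

desc(H)\{H}={M,Q}; candidates ⊆ {J,W}.
H↔Q: latent back-door arc(s) into H.
size 0: {}; under {} H still reaches {J,M,Q,W} ∋ Q.
size 1: {J}, {W}; under {J} H still reaches {M,Q} ∋ Q.
size 2: {J,W}; under {J,W} H still reaches {M,Q} ∋ Q.
H↔Q cannot be blocked by any observed set — no back-door set.
No mediator lies on a directed H→…→Q path.
Neither criterion identifies P(Q|do(H)) in this graph.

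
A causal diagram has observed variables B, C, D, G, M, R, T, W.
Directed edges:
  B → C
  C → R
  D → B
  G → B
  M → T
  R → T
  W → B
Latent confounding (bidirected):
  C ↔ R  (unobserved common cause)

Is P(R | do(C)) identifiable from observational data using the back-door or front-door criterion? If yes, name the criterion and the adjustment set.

P(R|do(C)): not identifiable (no BD/FD set).

desc(C)\{C}={R,T}; candidates ⊆ {B,D,G,M,W}.
C↔R: latent back-door arc(s) into C.
size 0: {}; under {} C still reaches {B,D,G,R,T,W} ∋ R.
size 1: {B}, {D}, {G} …(+2); under {B} C still reaches {R,T} ∋ R.
size 2: {B,D}, {B,G}, {B,M} …(+7); under {B,D} C still reaches {R,T} ∋ R.
C↔R cannot be blocked by any observed set — no back-door set.
No mediator lies on a directed C→…→R path.
Neither criterion identifies P(R|do(C)) in this graph.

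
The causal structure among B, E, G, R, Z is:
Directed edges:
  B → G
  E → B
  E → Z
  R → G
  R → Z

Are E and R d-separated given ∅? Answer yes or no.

Yes — E ⊥ R | ∅.

Bayes-Ball from E | ∅ reaches {B,G,Z}.
R ∉ reach(E|∅) ⇒ E ⊥ R | ∅.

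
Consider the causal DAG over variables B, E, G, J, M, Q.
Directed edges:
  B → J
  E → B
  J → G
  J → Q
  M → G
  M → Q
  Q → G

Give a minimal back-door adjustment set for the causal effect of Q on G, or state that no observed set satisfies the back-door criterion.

desc(Q)\{Q}={G}; candidates ⊆ {B,E,J,M}.
size 0: {}; under {} Q still reaches {B,E,G,J,M} ∋ G.
size 1: {B}, {E}, {J} …(+1); under {B} Q still reaches {G,J,M} ∋ G.
{J,M}: Q⊥G given {J,M} in G with Q→· removed — back-door holds.

Q→G: minimal back-door set {J, M}.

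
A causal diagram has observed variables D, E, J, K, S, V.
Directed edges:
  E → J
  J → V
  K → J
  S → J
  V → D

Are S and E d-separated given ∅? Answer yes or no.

Bayes-Ball from S | ∅ reaches {D,J,V}.
E ∉ reach(S|∅) ⇒ S ⊥ E | ∅.

Yes — S ⊥ E | ∅.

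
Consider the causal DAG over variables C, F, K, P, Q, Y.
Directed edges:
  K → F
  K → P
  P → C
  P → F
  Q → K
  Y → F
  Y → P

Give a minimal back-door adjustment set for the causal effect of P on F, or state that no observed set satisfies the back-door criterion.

desc(P)\{P}={C,F}; candidates ⊆ {K,Q,Y}.
size 0: {}; under {} P still reaches {F,K,Q,Y} ∋ F.
size 1: {K}, {Q}, {Y}; under {K} P still reaches {F,Y} ∋ F.
{K,Y}: P⊥F given {K,Y} in G with P→· removed — back-door holds.

P→F: minimal back-door set {K, Y}.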